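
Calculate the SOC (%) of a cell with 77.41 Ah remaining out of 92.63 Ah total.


SOC% = 77.41 / 92.63 * 100 = 83.57%

83.57%


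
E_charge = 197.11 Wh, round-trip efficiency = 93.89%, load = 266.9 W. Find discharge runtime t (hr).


Step 1: E_discharge = eta/100 * E_charge = 93.89/100 * 197.11 = 185.07 Wh
Step 2: t = E_discharge / P = 185.07 / 266.9 = 0.6934 hr

0.6934 hr


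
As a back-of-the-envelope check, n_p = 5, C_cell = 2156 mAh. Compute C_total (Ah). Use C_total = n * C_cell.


Convert: C_cell = 2156 mAh = 2.156 Ah
C_total = 5 * 2.156 = 10.78 Ah

10.78 Ah


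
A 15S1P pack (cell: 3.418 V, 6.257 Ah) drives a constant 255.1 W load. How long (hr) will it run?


Step 1: E_pack = Ns * V_cell * Np * C_cell = 15 * 3.418 * 1 * 6.257 = 320.8 Wh
Step 2: t = E_pack / P = 320.8 / 255.1 = 1.258 hr

1.258 hr


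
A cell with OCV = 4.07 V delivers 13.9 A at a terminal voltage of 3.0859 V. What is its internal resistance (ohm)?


R = (OCV - V) / I = (4.07 - 3.0859) / 13.9 = 0.07080 ohm

0.07080 ohm


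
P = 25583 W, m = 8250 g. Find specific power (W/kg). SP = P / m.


Convert: m = 8250 g = 8.25 kg
Specific power = 25583 W / 8.25 kg = 3101 W/kg

3101 W/kg


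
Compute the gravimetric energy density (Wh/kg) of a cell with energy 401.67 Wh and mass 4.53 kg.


Specific energy = 401.67 Wh / 4.53 kg = 88.67 Wh/kg

88.67 Wh/kg


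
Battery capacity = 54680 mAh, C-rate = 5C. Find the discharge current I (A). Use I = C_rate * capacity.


Convert: capacity = 54680 mAh = 54.68 Ah
I = C_rate * capacity = 5 * 54.68 = 273.4 A

273.4 A


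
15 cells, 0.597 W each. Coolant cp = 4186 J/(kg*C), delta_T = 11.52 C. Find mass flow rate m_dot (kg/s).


Step 1: Total heat Q = 15 * 0.597 W = 8.955 W
Step 2: denom = cp * dT = 4186 * 11.52 = 48223
Step 3: m_dot = 8.955 / 48223 = 1.857e-04 kg/s

1.857e-04 kg/s


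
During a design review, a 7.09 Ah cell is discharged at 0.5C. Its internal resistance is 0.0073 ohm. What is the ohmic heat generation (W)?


Step 1: I = C_rate * capacity = 0.5 * 7.09 = 3.545 A
Step 2: Q = I^2 * R = 3.545^2 * 0.0073 = 12.567 * 0.0073 = 0.09174 W

0.09174 W


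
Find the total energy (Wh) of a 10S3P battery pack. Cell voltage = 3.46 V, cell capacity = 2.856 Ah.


V_pack = 10 * 3.46 = 34.6 V
C_pack = 3 * 2.856 = 8.568 Ah
E = V_pack * C_pack = 34.6 * 8.568 = 296.5 Wh

296.5 Wh


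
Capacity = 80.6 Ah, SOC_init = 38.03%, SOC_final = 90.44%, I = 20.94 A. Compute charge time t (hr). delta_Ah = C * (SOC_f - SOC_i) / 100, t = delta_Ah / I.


Step 1: dSOC = 90.44% - 38.03% = 52.41%
Step 2: delta_Ah = 80.6 * 52.41 / 100 = 42.242 Ah
Step 3: t = 42.242 / 20.94 = 2.017 hr

2.017 hr


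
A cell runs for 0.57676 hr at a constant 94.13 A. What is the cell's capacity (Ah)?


C = I * t = 94.13 * 0.57676 = 54.29 Ah

54.29 Ah


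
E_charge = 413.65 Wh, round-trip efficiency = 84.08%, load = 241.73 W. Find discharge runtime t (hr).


Step 1: E_discharge = eta/100 * E_charge = 84.08/100 * 413.65 = 347.8 Wh
Step 2: t = E_discharge / P = 347.8 / 241.73 = 1.439 hr

1.439 hr


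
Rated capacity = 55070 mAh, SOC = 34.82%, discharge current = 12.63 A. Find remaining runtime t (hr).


Convert: C_total = 55070 mAh = 55.07 Ah
Step 1: remaining = SOC/100 * C_total = 34.82/100 * 55.07 = 19.175 Ah
Step 2: t = remaining / I = 19.175 / 12.63 = 1.518 hr

1.518 hr


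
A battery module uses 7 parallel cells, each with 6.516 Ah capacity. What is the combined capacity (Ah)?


Parallel capacities add: 7 * 6.516 Ah = 45.612 Ah

45.612 Ah


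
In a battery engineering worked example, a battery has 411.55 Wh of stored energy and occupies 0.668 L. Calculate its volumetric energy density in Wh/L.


Volumetric ED = 411.55 Wh / 0.668 L = 616.1 Wh/L

616.1 Wh/L


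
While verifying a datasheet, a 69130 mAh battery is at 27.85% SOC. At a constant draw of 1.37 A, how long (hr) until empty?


Convert: C_total = 69130 mAh = 69.13 Ah
Step 1: remaining = SOC/100 * C_total = 27.85/100 * 69.13 = 19.253 Ah
Step 2: t = remaining / I = 19.253 / 1.37 = 14.05 hr

14.05 hr


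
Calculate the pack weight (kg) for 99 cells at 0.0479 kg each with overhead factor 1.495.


Cell mass sum = 99 * 0.0479 = 4.7421 kg
With overhead 1.495: m_pack = 4.7421 * 1.495 = 7.089 kg

7.089 kg


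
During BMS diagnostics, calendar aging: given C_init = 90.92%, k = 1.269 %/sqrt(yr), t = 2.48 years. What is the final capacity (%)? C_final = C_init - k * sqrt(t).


sqrt(t) = sqrt(2.48) = 1.5748
C_final = 90.92 - 1.269 * 1.5748 = 88.92%

88.92%


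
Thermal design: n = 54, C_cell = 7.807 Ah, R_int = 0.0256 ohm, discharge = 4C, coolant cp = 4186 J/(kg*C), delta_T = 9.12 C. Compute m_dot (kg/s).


Step 1: I = 4 * 7.807 = 31.228 A
Step 2: Q_cell = I^2 * R = 31.228^2 * 0.0256 = 24.965 W
Step 3: Q_total = 54 * 24.965 = 1348.1 W
Step 4: m_dot = Q_total / (cp * dT) = 1348.1 / (4186 * 9.12) = 0.03531 kg/s

0.03531 kg/s


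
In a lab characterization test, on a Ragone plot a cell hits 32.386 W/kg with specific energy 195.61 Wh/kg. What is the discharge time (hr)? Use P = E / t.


t = E / P = 195.61 / 32.386 = 6.040 hr

6.040 hr


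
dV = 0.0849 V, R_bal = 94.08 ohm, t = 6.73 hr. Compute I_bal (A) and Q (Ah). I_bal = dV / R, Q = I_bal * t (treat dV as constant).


First, Ohm's law: I_bal = 0.0849 V / 94.08 ohm = 9.0242e-04 A
Then Q = I * t = 9.0242e-04 A * 6.73 hr = 0.006073 Ah

I=9.0242e-04 A, Q=0.006073 Ah


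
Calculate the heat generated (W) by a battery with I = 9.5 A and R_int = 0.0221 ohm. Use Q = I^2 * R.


I^2 = 90.25
Q = 90.25 * 0.0221 = 1.995 W

1.995 W


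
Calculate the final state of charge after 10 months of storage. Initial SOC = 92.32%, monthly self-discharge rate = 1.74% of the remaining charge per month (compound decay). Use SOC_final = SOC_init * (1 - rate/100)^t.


decay = (1 - 1.74/100)^10 = 0.83901
SOC_final = 92.32 * 0.83901 = 77.46%

77.46%


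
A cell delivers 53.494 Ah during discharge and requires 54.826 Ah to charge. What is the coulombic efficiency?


Coulombic efficiency = 53.494/54.826 * 100% = 97.57%

97.57%


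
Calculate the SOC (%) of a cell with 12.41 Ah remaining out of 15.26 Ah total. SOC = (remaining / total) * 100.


SOC% = 12.41 / 15.26 * 100 = 81.32%

81.32%


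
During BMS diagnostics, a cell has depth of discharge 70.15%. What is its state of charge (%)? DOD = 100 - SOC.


SOC = 100 - DOD = 100 - 70.15 = 29.85%

29.85%


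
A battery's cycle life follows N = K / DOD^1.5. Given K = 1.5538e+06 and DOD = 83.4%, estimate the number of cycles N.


DOD^1.5 = 761.64
N = K / DOD^1.5 = 1.5538e+06 / 761.64 = 2040

2040 cycles


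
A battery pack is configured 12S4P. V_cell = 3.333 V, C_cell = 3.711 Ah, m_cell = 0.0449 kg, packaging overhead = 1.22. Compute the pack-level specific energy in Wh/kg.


Step 1: V_pack = 12 * 3.333 = 39.996 V
Step 2: C_pack = 4 * 3.711 = 14.844 Ah
Step 3: E_pack = V_pack * C_pack = 39.996 * 14.844 = 593.7 Wh
Step 4: m_pack = 12 * 4 * 0.0449 * 1.22 = 2.6293 kg
Step 5: ED = E_pack / m_pack = 593.7 / 2.6293 = 225.8 Wh/kg

225.8 Wh/kg


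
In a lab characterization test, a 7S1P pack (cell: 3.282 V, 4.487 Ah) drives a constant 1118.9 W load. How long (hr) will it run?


Step 1: E_pack = Ns * V_cell * Np * C_cell = 7 * 3.282 * 1 * 4.487 = 103.08 Wh
Step 2: t = E_pack / P = 103.08 / 1118.9 = 0.09213 hr

0.09213 hr


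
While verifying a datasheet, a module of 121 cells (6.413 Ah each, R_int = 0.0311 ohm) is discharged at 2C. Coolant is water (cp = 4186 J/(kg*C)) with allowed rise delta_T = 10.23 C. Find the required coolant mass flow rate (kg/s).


Step 1: I = 2 * 6.413 = 12.826 A
Step 2: Q_cell = I^2 * R = 12.826^2 * 0.0311 = 5.1161 W
Step 3: Q_total = 121 * 5.1161 = 619.05 W
Step 4: m_dot = Q_total / (cp * dT) = 619.05 / (4186 * 10.23) = 0.01446 kg/s

0.01446 kg/s


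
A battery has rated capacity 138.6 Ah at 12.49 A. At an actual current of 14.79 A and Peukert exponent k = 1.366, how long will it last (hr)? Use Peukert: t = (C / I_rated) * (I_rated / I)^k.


Step 1: t_rated = C / I_rated = 138.6 / 12.49 = 11.097 hr
Step 2: ratio = 12.49 / 14.79 = 0.84449
Step 3: ratio^k = 0.84449^1.366 = 0.79383
Step 4: t = t_rated * ratio^k = 11.097 * 0.79383 = 8.809 hr

8.809 hr


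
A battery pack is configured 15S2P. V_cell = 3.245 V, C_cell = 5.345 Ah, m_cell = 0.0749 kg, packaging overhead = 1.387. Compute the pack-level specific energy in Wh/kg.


Step 1: V_pack = 15 * 3.245 = 48.675 V
Step 2: C_pack = 2 * 5.345 = 10.69 Ah
Step 3: E_pack = V_pack * C_pack = 48.675 * 10.69 = 520.34 Wh
Step 4: m_pack = 15 * 2 * 0.0749 * 1.387 = 3.1166 kg
Step 5: ED = E_pack / m_pack = 520.34 / 3.1166 = 167.0 Wh/kg

167.0 Wh/kg


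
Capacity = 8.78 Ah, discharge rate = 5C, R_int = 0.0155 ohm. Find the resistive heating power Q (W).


Step 1: I = C_rate * capacity = 5 * 8.78 = 43.9 A
Step 2: Q = I^2 * R = 43.9^2 * 0.0155 = 1927.2 * 0.0155 = 29.87 W

29.87 W


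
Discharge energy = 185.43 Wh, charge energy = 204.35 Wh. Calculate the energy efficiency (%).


eta_e = E_dis / E_chg * 100 = 185.43 / 204.35 * 100 = 90.74%

90.74%


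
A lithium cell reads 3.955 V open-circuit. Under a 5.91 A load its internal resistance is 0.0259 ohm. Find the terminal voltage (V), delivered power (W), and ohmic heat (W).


Step 1: V_terminal = OCV - I*R = 3.955 - 5.91 * 0.0259 = 3.8019 V
Step 2: P_out = V_terminal * I = 3.8019 * 5.91 = 22.47 W
Step 3: Q = I^2 * R = 5.91^2 * 0.0259 = 0.9046 W

V=3.8019 V, P=22.47 W, Q=0.9046 W


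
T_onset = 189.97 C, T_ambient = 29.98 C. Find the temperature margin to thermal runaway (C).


margin = T_onset - T_ambient = 189.97 - 29.98 = 159.99 C

159.99 C


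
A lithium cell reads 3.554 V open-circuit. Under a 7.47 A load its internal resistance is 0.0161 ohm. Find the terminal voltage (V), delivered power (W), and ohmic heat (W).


Step 1: V_terminal = OCV - I*R = 3.554 - 7.47 * 0.0161 = 3.4337 V
Step 2: P_out = V_terminal * I = 3.4337 * 7.47 = 25.65 W
Step 3: Q = I^2 * R = 7.47^2 * 0.0161 = 0.8984 W

V=3.4337 V, P=25.65 W, Q=0.8984 W


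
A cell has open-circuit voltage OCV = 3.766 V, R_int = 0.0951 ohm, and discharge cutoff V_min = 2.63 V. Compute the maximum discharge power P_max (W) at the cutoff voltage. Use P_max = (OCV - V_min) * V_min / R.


P_max = (OCV - V_min) * V_min / R = (3.766 - 2.63) * 2.63 / 0.0951 = 1.136 * 2.63 / 0.0951 = 31.42 W

31.42 W


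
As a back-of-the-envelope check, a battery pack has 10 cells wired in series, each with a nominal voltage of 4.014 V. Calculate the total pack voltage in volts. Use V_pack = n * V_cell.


With 10 cells in series at 4.014 V each, V_pack = 40.14 V

40.14 V


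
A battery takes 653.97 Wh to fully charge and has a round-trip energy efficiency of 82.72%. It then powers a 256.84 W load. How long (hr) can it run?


Step 1: E_discharge = eta/100 * E_charge = 82.72/100 * 653.97 = 540.96 Wh
Step 2: t = E_discharge / P = 540.96 / 256.84 = 2.106 hr

2.106 hr


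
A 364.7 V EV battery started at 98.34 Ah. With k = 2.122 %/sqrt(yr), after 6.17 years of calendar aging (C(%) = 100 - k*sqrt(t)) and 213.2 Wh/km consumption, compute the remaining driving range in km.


Step 1: capacity retention = 100 - 2.122 * sqrt(6.17) = 100 - 2.122 * 2.4839 = 94.729%
Step 2: C_now = 98.34 * 94.729/100 = 93.156 Ah
Step 3: E_pack = V * C_now = 364.7 * 93.156 = 33974 Wh
Step 4: range = E_pack / consumption = 33974 / 213.2 = 159.4 km

159.4 km


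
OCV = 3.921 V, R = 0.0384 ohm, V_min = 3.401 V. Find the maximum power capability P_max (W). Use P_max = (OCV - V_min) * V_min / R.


P_max = (OCV - V_min) * V_min / R = (3.921 - 3.401) * 3.401 / 0.0384 = 0.52 * 3.401 / 0.0384 = 46.06 W

46.06 W


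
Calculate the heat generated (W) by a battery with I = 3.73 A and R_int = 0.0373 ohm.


Q = I^2 * R = 3.73^2 * 0.0373 = 0.5190 W

0.5190 W


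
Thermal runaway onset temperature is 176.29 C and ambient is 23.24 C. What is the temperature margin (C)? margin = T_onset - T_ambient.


margin = T_onset - T_ambient = 176.29 - 23.24 = 153.05 C

153.05 C


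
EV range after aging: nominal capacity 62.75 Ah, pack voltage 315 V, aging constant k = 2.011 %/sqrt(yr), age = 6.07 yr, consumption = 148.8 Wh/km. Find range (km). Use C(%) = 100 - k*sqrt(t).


Step 1: capacity retention = 100 - 2.011 * sqrt(6.07) = 100 - 2.011 * 2.4637 = 95.045%
Step 2: C_now = 62.75 * 95.045/100 = 59.641 Ah
Step 3: E_pack = V * C_now = 315 * 59.641 = 18787 Wh
Step 4: range = E_pack / consumption = 18787 / 148.8 = 126.3 km

126.3 km


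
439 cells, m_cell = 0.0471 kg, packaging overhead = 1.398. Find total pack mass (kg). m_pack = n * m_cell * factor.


Cell mass sum = 439 * 0.0471 = 20.677 kg
With overhead 1.398: m_pack = 20.677 * 1.398 = 28.91 kg

28.91 kg


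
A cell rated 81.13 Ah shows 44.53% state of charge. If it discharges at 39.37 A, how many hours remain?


Step 1: remaining = SOC/100 * C_total = 44.53/100 * 81.13 = 36.127 Ah
Step 2: t = remaining / I = 36.127 / 39.37 = 0.9176 hr

0.9176 hr


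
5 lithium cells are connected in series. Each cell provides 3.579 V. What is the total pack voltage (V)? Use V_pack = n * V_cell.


With 5 cells in series at 3.579 V each, V_pack = 17.895 V

17.895 V


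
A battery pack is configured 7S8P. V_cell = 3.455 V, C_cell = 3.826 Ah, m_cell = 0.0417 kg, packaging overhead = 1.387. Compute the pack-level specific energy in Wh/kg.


Step 1: V_pack = 7 * 3.455 = 24.185 V
Step 2: C_pack = 8 * 3.826 = 30.608 Ah
Step 3: E_pack = V_pack * C_pack = 24.185 * 30.608 = 740.25 Wh
Step 4: m_pack = 7 * 8 * 0.0417 * 1.387 = 3.2389 kg
Step 5: ED = E_pack / m_pack = 740.25 / 3.2389 = 228.5 Wh/kg

228.5 Wh/kg


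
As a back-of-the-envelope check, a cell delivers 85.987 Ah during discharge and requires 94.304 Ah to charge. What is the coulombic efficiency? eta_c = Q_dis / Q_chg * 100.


Coulombic efficiency = 85.987/94.304 * 100% = 91.18%

91.18%


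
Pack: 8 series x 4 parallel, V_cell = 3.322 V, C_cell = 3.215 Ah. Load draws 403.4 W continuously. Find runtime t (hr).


Step 1: E_pack = Ns * V_cell * Np * C_cell = 8 * 3.322 * 4 * 3.215 = 341.77 Wh
Step 2: t = E_pack / P = 341.77 / 403.4 = 0.8472 hr

0.8472 hr


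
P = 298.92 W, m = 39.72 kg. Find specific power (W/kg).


Specific power = 298.92 W / 39.72 kg = 7.526 W/kg

7.526 W/kg


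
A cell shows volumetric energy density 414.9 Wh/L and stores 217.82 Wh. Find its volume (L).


V = E / ED = 217.82 / 414.9 = 0.5250 L

0.5250 L


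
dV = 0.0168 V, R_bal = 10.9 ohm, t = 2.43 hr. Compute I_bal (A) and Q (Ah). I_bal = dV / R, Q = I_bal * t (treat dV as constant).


I_bal = dV / R = 0.0168 / 10.9 = 0.0015413 A
Q = I_bal * t = 0.0015413 * 2.43 = 0.003745 Ah

I=0.0015413 A, Q=0.003745 Ah


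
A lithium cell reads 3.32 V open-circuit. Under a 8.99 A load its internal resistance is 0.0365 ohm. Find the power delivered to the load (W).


Step 1: V_terminal = OCV - I*R = 3.32 - 8.99 * 0.0365 = 2.9919 V
Step 2: P_out = V_terminal * I = 2.9919 * 8.99 = 26.90 W

26.90 W


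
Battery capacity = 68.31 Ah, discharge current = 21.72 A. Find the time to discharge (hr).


t = capacity / current = 68.31 / 21.72 = 3.145 hr

3.145 hr


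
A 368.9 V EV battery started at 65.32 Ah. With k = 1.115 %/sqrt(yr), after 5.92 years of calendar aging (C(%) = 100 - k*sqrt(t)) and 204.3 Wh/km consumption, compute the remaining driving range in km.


Step 1: capacity retention = 100 - 1.115 * sqrt(5.92) = 100 - 1.115 * 2.4331 = 97.287%
Step 2: C_now = 65.32 * 97.287/100 = 63.548 Ah
Step 3: E_pack = V * C_now = 368.9 * 63.548 = 23443 Wh
Step 4: range = E_pack / consumption = 23443 / 204.3 = 114.7 km

114.7 km


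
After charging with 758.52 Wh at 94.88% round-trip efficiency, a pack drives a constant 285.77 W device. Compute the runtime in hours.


Step 1: E_discharge = eta/100 * E_charge = 94.88/100 * 758.52 = 719.68 Wh
Step 2: t = E_discharge / P = 719.68 / 285.77 = 2.518 hr

2.518 hr


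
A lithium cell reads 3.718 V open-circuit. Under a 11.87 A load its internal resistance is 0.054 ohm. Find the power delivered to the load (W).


Step 1: V_terminal = OCV - I*R = 3.718 - 11.87 * 0.054 = 3.077 V
Step 2: P_out = V_terminal * I = 3.077 * 11.87 = 36.52 W

36.52 W


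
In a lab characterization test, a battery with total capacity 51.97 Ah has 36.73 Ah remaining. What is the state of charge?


SOC = (remaining / total) * 100 = (36.73 / 51.97) * 100 = 70.68%

70.68%


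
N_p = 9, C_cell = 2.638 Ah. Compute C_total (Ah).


C_total = 9 * 2.638 = 23.742 Ah

23.742 Ah


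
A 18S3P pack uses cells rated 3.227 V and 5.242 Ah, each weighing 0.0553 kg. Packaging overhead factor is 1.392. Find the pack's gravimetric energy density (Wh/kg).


Step 1: V_pack = 18 * 3.227 = 58.086 V
Step 2: C_pack = 3 * 5.242 = 15.726 Ah
Step 3: E_pack = V_pack * C_pack = 58.086 * 15.726 = 913.46 Wh
Step 4: m_pack = 18 * 3 * 0.0553 * 1.392 = 4.1568 kg
Step 5: ED = E_pack / m_pack = 913.46 / 4.1568 = 219.8 Wh/kg

219.8 Wh/kg


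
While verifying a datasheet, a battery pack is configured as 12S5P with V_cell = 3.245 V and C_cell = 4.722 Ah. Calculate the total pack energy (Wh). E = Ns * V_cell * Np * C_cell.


E = Ns * Vcell * Np * Ccell = 12 * 3.245 * 5 * 4.722 = 919.4 Wh

919.4 Wh


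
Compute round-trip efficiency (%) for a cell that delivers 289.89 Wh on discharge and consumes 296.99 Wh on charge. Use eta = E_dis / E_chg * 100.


eta_e = E_dis / E_chg * 100 = 289.89 / 296.99 * 100 = 97.61%

97.61%


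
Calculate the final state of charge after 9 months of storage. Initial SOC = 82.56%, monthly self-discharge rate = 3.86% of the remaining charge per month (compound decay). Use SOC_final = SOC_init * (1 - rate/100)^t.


decay = (1 - 3.86/100)^9 = 0.70168
SOC_final = 82.56 * 0.70168 = 57.93%

57.93%


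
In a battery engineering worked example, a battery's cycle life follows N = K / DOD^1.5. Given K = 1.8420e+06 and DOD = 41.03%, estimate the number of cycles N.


Step 1: DOD^1.5 = 41.03^1.5 = 262.82
Step 2: N = 1.8420e+06 / 262.82 = 7009 cycles

7009 cycles


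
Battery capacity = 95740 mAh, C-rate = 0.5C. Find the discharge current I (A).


Convert: capacity = 95740 mAh = 95.74 Ah
I = C_rate * capacity = 0.5 * 95.74 = 47.87 A

47.87 A


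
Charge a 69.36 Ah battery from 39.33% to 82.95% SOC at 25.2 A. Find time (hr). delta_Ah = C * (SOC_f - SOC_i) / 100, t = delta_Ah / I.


Step 1: dSOC = 82.95% - 39.33% = 43.62%
Step 2: delta_Ah = 69.36 * 43.62 / 100 = 30.255 Ah
Step 3: t = 30.255 / 25.2 = 1.201 hr

1.201 hr


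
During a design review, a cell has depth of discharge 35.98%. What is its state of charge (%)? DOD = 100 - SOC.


SOC = 100 - DOD = 100 - 35.98 = 64.02%

64.02%


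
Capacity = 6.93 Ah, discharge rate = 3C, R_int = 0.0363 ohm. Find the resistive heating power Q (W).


Step 1: I = C_rate * capacity = 3 * 6.93 = 20.79 A
Step 2: Q = I^2 * R = 20.79^2 * 0.0363 = 432.22 * 0.0363 = 15.69 W

15.69 W


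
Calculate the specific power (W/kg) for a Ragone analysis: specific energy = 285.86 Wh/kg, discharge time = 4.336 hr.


Specific power = 285.86 Wh/kg / 4.336 hr = 65.93 W/kg

65.93 W/kg


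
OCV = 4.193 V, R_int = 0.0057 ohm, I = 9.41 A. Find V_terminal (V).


IR drop = 9.41 * 0.0057 = 0.053637 V
V = 4.193 - 0.053637 = 4.139 V

4.139 V


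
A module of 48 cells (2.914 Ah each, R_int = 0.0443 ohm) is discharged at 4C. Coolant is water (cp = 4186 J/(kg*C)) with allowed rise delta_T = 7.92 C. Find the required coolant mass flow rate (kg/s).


Step 1: I = 4 * 2.914 = 11.656 A
Step 2: Q_cell = I^2 * R = 11.656^2 * 0.0443 = 6.0187 W
Step 3: Q_total = 48 * 6.0187 = 288.9 W
Step 4: m_dot = Q_total / (cp * dT) = 288.9 / (4186 * 7.92) = 0.008714 kg/s

0.008714 kg/s


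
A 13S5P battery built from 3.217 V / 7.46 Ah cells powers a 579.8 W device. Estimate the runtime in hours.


Step 1: E_pack = Ns * V_cell * Np * C_cell = 13 * 3.217 * 5 * 7.46 = 1559.9 Wh
Step 2: t = E_pack / P = 1559.9 / 579.8 = 2.690 hr

2.690 hr


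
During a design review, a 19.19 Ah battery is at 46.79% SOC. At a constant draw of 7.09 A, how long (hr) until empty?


Step 1: remaining = SOC/100 * C_total = 46.79/100 * 19.19 = 8.979 Ah
Step 2: t = remaining / I = 8.979 / 7.09 = 1.266 hr

1.266 hr


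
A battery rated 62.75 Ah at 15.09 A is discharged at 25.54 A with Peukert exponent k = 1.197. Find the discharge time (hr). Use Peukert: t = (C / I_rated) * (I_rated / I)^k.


t_rated = C / I_rated = 62.75 / 15.09 = 4.1584 hr
(I_rated/I)^k = (0.59084)^1.197 = 0.53266
t = t_rated * (I_rated/I)^k = 4.1584 * 0.53266 = 2.215 hr

2.215 hr


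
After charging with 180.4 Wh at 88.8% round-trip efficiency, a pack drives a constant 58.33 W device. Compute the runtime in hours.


Step 1: E_discharge = eta/100 * E_charge = 88.8/100 * 180.4 = 160.2 Wh
Step 2: t = E_discharge / P = 160.2 / 58.33 = 2.746 hr

2.746 hr


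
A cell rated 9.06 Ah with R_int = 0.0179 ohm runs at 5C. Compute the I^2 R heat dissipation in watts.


Step 1: I = C_rate * capacity = 5 * 9.06 = 45.3 A
Step 2: Q = I^2 * R = 45.3^2 * 0.0179 = 2052.1 * 0.0179 = 36.73 W

36.73 W


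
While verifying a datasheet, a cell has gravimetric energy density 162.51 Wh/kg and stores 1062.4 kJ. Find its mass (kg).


Convert: E = 1062.4 kJ = 295.11 Wh
m = E / ED = 295.11 / 162.51 = 1.816 kg

1.816 kg


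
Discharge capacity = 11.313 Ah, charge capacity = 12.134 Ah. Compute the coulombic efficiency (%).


Coulombic efficiency = 11.313/12.134 * 100% = 93.23%

93.23%


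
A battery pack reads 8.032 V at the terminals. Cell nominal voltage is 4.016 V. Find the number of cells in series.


Rearranging: n = V_pack / V_cell = 8.032 / 4.016 = 2 cells

2


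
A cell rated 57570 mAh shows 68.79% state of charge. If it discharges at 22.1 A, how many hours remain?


Convert: C_total = 57570 mAh = 57.57 Ah
Step 1: remaining = SOC/100 * C_total = 68.79/100 * 57.57 = 39.602 Ah
Step 2: t = remaining / I = 39.602 / 22.1 = 1.792 hr

1.792 hr


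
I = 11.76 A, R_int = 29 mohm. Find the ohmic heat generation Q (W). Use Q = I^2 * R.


Convert: R = 29 mohm = 0.029 ohm
Q = I^2 * R = 11.76^2 * 0.029 = 4.011 W

4.011 W


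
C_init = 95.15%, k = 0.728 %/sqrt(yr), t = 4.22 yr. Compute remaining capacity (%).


Step 1: sqrt(4.22 yr) = 2.0543
Step 2: drop = 0.728 * 2.0543 = 1.4955
Step 3: C_final = 95.15 - 1.4955 = 93.65%

93.65%


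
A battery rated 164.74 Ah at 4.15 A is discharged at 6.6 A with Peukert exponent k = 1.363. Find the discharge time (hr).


t_rated = C / I_rated = 164.74 / 4.15 = 39.696 hr
(I_rated/I)^k = (0.62879)^1.363 = 0.53133
t = t_rated * (I_rated/I)^k = 39.696 * 0.53133 = 21.09 hr

21.09 hr


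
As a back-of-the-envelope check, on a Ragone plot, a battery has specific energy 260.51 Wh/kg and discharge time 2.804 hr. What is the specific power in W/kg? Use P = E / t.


Specific power = 260.51 Wh/kg / 2.804 hr = 92.91 W/kg

92.91 W/kg


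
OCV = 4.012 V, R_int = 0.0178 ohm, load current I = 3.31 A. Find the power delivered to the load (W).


Step 1: V_terminal = OCV - I*R = 4.012 - 3.31 * 0.0178 = 3.9531 V
Step 2: P_out = V_terminal * I = 3.9531 * 3.31 = 13.08 W

13.08 W


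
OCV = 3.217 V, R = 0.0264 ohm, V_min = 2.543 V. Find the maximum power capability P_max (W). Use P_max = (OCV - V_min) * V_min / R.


P_max = (OCV - V_min) * V_min / R = (3.217 - 2.543) * 2.543 / 0.0264 = 0.674 * 2.543 / 0.0264 = 64.92 W

64.92 W


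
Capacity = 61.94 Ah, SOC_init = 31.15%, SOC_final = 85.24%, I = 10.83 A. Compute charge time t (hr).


Step 1: dSOC = 85.24% - 31.15% = 54.09%
Step 2: delta_Ah = 61.94 * 54.09 / 100 = 33.503 Ah
Step 3: t = 33.503 / 10.83 = 3.094 hr

3.094 hr


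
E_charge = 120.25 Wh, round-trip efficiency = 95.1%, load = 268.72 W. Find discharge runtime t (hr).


Step 1: E_discharge = eta/100 * E_charge = 95.1/100 * 120.25 = 114.36 Wh
Step 2: t = E_discharge / P = 114.36 / 268.72 = 0.4256 hr

0.4256 hr


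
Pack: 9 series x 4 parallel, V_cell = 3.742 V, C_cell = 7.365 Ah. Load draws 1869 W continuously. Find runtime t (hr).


Step 1: E_pack = Ns * V_cell * Np * C_cell = 9 * 3.742 * 4 * 7.365 = 992.15 Wh
Step 2: t = E_pack / P = 992.15 / 1869 = 0.5308 hr

0.5308 hr


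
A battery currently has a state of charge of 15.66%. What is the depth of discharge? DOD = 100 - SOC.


DOD = 100 - SOC = 100 - 15.66 = 84.34%

84.34%


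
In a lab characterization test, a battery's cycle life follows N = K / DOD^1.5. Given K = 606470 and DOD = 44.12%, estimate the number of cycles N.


Step 1: DOD^1.5 = 44.12^1.5 = 293.06
Step 2: N = 606470 / 293.06 = 2069 cycles

2069 cycles


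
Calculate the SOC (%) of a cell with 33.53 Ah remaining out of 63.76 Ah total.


SOC = (remaining / total) * 100 = (33.53 / 63.76) * 100 = 52.59%

52.59%


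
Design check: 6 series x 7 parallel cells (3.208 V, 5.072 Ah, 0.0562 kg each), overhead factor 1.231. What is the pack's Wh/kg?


Step 1: V_pack = 6 * 3.208 = 19.248 V
Step 2: C_pack = 7 * 5.072 = 35.504 Ah
Step 3: E_pack = V_pack * C_pack = 19.248 * 35.504 = 683.38 Wh
Step 4: m_pack = 6 * 7 * 0.0562 * 1.231 = 2.9057 kg
Step 5: ED = E_pack / m_pack = 683.38 / 2.9057 = 235.2 Wh/kg

235.2 Wh/kg


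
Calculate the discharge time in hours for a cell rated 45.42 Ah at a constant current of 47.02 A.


t = capacity / current = 45.42 / 47.02 = 0.9660 hr

0.9660 hr


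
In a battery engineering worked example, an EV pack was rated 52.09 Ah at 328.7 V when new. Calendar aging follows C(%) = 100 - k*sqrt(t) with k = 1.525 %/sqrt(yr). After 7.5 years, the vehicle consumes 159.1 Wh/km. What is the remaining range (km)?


Step 1: capacity retention = 100 - 1.525 * sqrt(7.5) = 100 - 1.525 * 2.7386 = 95.824%
Step 2: C_now = 52.09 * 95.824/100 = 49.915 Ah
Step 3: E_pack = V * C_now = 328.7 * 49.915 = 16407 Wh
Step 4: range = E_pack / consumption = 16407 / 159.1 = 103.1 km

103.1 km


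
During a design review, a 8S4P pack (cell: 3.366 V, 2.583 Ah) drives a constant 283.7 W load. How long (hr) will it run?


Step 1: E_pack = Ns * V_cell * Np * C_cell = 8 * 3.366 * 4 * 2.583 = 278.22 Wh
Step 2: t = E_pack / P = 278.22 / 283.7 = 0.9807 hr

0.9807 hr


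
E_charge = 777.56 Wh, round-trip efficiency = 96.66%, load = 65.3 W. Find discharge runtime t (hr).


Step 1: E_discharge = eta/100 * E_charge = 96.66/100 * 777.56 = 751.59 Wh
Step 2: t = E_discharge / P = 751.59 / 65.3 = 11.51 hr

11.51 hr


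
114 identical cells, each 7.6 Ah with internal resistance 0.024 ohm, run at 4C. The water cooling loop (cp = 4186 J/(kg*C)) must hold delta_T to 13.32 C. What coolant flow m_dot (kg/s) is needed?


Step 1: I = 4 * 7.6 = 30.4 A
Step 2: Q_cell = I^2 * R = 30.4^2 * 0.024 = 22.18 W
Step 3: Q_total = 114 * 22.18 = 2528.5 W
Step 4: m_dot = Q_total / (cp * dT) = 2528.5 / (4186 * 13.32) = 0.04535 kg/s

0.04535 kg/s


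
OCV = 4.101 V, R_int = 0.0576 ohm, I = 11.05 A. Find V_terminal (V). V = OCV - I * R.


V = OCV - I*R = 4.101 - 11.05 * 0.0576 = 3.465 V

3.465 V


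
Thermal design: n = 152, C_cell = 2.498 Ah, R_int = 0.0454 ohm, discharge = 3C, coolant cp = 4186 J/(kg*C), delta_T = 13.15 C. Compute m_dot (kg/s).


Step 1: I = 3 * 2.498 = 7.494 A
Step 2: Q_cell = I^2 * R = 7.494^2 * 0.0454 = 2.5497 W
Step 3: Q_total = 152 * 2.5497 = 387.55 W
Step 4: m_dot = Q_total / (cp * dT) = 387.55 / (4186 * 13.15) = 0.007040 kg/s

0.007040 kg/s


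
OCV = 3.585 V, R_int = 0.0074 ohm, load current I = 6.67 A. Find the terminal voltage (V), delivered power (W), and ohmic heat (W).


Step 1: V_terminal = OCV - I*R = 3.585 - 6.67 * 0.0074 = 3.5356 V
Step 2: P_out = V_terminal * I = 3.5356 * 6.67 = 23.58 W
Step 3: Q = I^2 * R = 6.67^2 * 0.0074 = 0.3292 W

V=3.5356 V, P=23.58 W, Q=0.3292 W


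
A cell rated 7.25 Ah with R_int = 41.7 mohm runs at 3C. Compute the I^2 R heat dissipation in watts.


Convert: R = 41.7 mohm = 0.0417 ohm
Step 1: I = C_rate * capacity = 3 * 7.25 = 21.75 A
Step 2: Q = I^2 * R = 21.75^2 * 0.0417 = 473.06 * 0.0417 = 19.73 W

19.73 W


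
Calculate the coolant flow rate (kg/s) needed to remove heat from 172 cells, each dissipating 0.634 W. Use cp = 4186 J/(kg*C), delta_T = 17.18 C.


Step 1: Total heat Q = 172 * 0.634 W = 109.05 W
Step 2: denom = cp * dT = 4186 * 17.18 = 71915
Step 3: m_dot = 109.05 / 71915 = 0.001516 kg/s

0.001516 kg/s


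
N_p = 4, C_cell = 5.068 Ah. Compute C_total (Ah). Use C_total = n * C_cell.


C_total = 4 * 5.068 = 20.272 Ah

20.272 Ah


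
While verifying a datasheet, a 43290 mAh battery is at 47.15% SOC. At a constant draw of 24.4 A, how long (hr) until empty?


Convert: C_total = 43290 mAh = 43.29 Ah
Step 1: remaining = SOC/100 * C_total = 47.15/100 * 43.29 = 20.411 Ah
Step 2: t = remaining / I = 20.411 / 24.4 = 0.8365 hr

0.8365 hr


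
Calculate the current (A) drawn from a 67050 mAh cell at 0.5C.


Convert: capacity = 67050 mAh = 67.05 Ah
At 0.5C: I = 0.5 * 67.05 Ah = 33.525 A

33.525 A


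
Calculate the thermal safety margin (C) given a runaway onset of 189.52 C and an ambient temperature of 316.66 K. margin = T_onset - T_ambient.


Convert: T_ambient = 316.66 K = 43.51 C
margin = 189.52 - 43.51 = 146.01 C

146.01 C


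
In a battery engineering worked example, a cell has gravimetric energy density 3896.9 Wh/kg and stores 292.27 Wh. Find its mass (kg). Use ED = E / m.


m = E / ED = 292.27 / 3896.9 = 0.07500 kg

0.07500 kg


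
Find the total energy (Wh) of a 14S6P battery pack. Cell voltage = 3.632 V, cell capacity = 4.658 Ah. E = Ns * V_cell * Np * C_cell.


E = Ns * Vcell * Np * Ccell = 14 * 3.632 * 6 * 4.658 = 1421 Wh

1421 Wh


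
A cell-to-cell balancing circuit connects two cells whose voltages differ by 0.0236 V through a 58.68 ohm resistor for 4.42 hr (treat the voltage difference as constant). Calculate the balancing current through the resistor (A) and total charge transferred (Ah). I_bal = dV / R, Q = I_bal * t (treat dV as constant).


First, Ohm's law: I_bal = 0.0236 V / 58.68 ohm = 4.0218e-04 A
Then Q = I * t = 4.0218e-04 A * 4.42 hr = 0.001778 Ah

I=4.0218e-04 A, Q=0.001778 Ah


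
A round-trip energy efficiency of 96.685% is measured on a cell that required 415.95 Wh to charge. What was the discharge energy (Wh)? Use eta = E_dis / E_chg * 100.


E_dis = eta/100 * E_chg = 96.685/100 * 415.95 = 402.2 Wh

402.2 Wh


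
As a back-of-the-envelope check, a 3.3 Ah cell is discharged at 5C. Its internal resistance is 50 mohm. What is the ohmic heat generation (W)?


Convert: R = 50 mohm = 0.05 ohm
Step 1: I = C_rate * capacity = 5 * 3.3 = 16.5 A
Step 2: Q = I^2 * R = 16.5^2 * 0.05 = 272.25 * 0.05 = 13.61 W

13.61 W


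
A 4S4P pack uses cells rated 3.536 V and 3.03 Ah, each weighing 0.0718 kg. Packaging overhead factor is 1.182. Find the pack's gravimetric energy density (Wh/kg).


Step 1: V_pack = 4 * 3.536 = 14.144 V
Step 2: C_pack = 4 * 3.03 = 12.12 Ah
Step 3: E_pack = V_pack * C_pack = 14.144 * 12.12 = 171.43 Wh
Step 4: m_pack = 4 * 4 * 0.0718 * 1.182 = 1.3579 kg
Step 5: ED = E_pack / m_pack = 171.43 / 1.3579 = 126.2 Wh/kg

126.2 Wh/kg


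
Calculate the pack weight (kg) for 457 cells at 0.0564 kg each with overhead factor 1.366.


Cell mass sum = 457 * 0.0564 = 25.775 kg
With overhead 1.366: m_pack = 25.775 * 1.366 = 35.21 kg

35.21 kg


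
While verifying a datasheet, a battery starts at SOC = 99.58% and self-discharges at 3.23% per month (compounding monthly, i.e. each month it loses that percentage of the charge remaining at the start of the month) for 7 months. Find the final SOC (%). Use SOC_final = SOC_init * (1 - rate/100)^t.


Monthly retention factor = 1 - 3.23/100 = 0.9677
Over 7 months: factor^7 = 0.79467
SOC_final = 99.58 * 0.79467 = 79.13%

79.13%


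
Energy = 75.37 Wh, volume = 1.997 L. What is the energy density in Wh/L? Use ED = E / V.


Volumetric ED = 75.37 Wh / 1.997 L = 37.74 Wh/L

37.74 Wh/L


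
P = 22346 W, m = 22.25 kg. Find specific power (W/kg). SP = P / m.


Specific power = 22346 W / 22.25 kg = 1004 W/kg

1004 W/kg


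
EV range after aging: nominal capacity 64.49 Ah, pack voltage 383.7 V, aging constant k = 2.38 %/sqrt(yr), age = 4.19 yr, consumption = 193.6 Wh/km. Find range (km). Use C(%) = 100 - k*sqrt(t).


Step 1: capacity retention = 100 - 2.38 * sqrt(4.19) = 100 - 2.38 * 2.0469 = 95.128%
Step 2: C_now = 64.49 * 95.128/100 = 61.348 Ah
Step 3: E_pack = V * C_now = 383.7 * 61.348 = 23539 Wh
Step 4: range = E_pack / consumption = 23539 / 193.6 = 121.6 km

121.6 km


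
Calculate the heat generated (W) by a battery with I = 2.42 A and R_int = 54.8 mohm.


Convert: R = 54.8 mohm = 0.0548 ohm
Q = I^2 * R = 2.42^2 * 0.0548 = 0.3209 W

0.3209 W


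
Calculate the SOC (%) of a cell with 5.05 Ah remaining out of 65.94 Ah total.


SOC% = 5.05 / 65.94 * 100 = 7.658%

7.658%


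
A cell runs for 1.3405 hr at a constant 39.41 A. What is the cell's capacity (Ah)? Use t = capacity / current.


C = I * t = 39.41 * 1.3405 = 52.83 Ah

52.83 Ah


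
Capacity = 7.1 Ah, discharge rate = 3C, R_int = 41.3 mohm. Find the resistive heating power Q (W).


Convert: R = 41.3 mohm = 0.0413 ohm
Step 1: I = C_rate * capacity = 3 * 7.1 = 21.3 A
Step 2: Q = I^2 * R = 21.3^2 * 0.0413 = 453.69 * 0.0413 = 18.74 W

18.74 W


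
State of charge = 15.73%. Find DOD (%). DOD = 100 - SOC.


DOD = 100 - SOC = 100 - 15.73 = 84.27%

84.27%


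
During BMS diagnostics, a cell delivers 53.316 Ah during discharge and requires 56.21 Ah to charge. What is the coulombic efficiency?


eta_c = Q_dis / Q_chg * 100 = 53.316 / 56.21 * 100 = 94.85%

94.85%


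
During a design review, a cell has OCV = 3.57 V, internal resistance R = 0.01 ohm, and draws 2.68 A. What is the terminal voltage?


IR drop = 2.68 * 0.01 = 0.0268 V
V = 3.57 - 0.0268 = 3.543 V

3.543 V


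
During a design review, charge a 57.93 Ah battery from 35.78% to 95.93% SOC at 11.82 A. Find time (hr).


delta_Ah = 57.93 * (95.93 - 35.78) / 100 = 34.845 Ah
t = delta_Ah / I = 34.845 / 11.82 = 2.948 hr

2.948 hr


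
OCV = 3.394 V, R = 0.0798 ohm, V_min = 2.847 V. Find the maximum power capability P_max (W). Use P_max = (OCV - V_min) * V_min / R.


P_max = (OCV - V_min) * V_min / R = (3.394 - 2.847) * 2.847 / 0.0798 = 0.547 * 2.847 / 0.0798 = 19.52 W

19.52 W


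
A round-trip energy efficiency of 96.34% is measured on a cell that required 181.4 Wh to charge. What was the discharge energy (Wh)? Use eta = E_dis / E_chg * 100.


E_dis = eta/100 * E_chg = 96.34/100 * 181.4 = 174.8 Wh

174.8 Wh


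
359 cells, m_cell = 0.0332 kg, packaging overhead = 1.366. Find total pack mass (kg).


Cell mass sum = 359 * 0.0332 = 11.919 kg
With overhead 1.366: m_pack = 11.919 * 1.366 = 16.28 kg

16.28 kg


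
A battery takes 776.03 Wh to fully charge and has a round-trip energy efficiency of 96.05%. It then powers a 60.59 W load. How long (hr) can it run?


Step 1: E_discharge = eta/100 * E_charge = 96.05/100 * 776.03 = 745.38 Wh
Step 2: t = E_discharge / P = 745.38 / 60.59 = 12.30 hr

12.30 hr


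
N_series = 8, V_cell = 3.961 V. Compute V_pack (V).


With 8 cells in series at 3.961 V each, V_pack = 31.688 V

31.688 V


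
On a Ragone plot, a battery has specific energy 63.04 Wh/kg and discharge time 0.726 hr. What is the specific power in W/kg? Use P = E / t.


Specific power = 63.04 Wh/kg / 0.726 hr = 86.83 W/kg

86.83 W/kg


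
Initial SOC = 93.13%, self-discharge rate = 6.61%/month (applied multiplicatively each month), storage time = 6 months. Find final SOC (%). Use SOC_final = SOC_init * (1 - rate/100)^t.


decay = (1 - 6.61/100)^6 = 0.66344
SOC_final = 93.13 * 0.66344 = 61.79%

61.79%


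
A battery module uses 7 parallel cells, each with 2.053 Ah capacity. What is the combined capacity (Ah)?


Parallel capacities add: 7 * 2.053 Ah = 14.371 Ah

14.371 Ah


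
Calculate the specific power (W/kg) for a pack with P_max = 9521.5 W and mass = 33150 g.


Convert: m = 33150 g = 33.15 kg
Specific power = 9521.5 W / 33.15 kg = 287.2 W/kg

287.2 W/kg


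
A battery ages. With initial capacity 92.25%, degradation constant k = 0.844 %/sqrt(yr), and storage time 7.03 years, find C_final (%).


Step 1: sqrt(7.03 yr) = 2.6514
Step 2: drop = 0.844 * 2.6514 = 2.2378
Step 3: C_final = 92.25 - 2.2378 = 90.01%

90.01%


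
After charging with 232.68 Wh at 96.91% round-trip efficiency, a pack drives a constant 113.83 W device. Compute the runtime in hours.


Step 1: E_discharge = eta/100 * E_charge = 96.91/100 * 232.68 = 225.49 Wh
Step 2: t = E_discharge / P = 225.49 / 113.83 = 1.981 hr

1.981 hr


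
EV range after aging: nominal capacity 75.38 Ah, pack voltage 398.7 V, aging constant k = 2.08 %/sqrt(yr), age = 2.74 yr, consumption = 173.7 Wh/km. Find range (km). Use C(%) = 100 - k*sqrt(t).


Step 1: capacity retention = 100 - 2.08 * sqrt(2.74) = 100 - 2.08 * 1.6553 = 96.557%
Step 2: C_now = 75.38 * 96.557/100 = 72.785 Ah
Step 3: E_pack = V * C_now = 398.7 * 72.785 = 29019 Wh
Step 4: range = E_pack / consumption = 29019 / 173.7 = 167.1 km

167.1 km


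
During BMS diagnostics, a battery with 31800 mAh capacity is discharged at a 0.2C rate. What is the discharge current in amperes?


Convert: capacity = 31800 mAh = 31.8 Ah
At 0.2C: I = 0.2 * 31.8 Ah = 6.36 A

6.36 A


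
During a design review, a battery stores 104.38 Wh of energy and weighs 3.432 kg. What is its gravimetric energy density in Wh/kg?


Specific energy = 104.38 Wh / 3.432 kg = 30.41 Wh/kg

30.41 Wh/kg


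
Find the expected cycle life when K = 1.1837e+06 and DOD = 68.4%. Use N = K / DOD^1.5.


DOD^1.5 = 565.7
N = K / DOD^1.5 = 1.1837e+06 / 565.7 = 2092

2092 cycles


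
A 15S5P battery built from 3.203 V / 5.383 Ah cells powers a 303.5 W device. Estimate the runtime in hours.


Step 1: E_pack = Ns * V_cell * Np * C_cell = 15 * 3.203 * 5 * 5.383 = 1293.1 Wh
Step 2: t = E_pack / P = 1293.1 / 303.5 = 4.261 hr

4.261 hr


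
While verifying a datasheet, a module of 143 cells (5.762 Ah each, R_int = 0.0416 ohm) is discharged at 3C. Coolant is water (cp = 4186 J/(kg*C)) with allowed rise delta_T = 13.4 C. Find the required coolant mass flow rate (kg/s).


Step 1: I = 3 * 5.762 = 17.286 A
Step 2: Q_cell = I^2 * R = 17.286^2 * 0.0416 = 12.43 W
Step 3: Q_total = 143 * 12.43 = 1777.5 W
Step 4: m_dot = Q_total / (cp * dT) = 1777.5 / (4186 * 13.4) = 0.03169 kg/s

0.03169 kg/s


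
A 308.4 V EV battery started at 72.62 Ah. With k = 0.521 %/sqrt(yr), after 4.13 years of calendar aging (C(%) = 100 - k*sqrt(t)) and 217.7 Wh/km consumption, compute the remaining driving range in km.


Step 1: capacity retention = 100 - 0.521 * sqrt(4.13) = 100 - 0.521 * 2.0322 = 98.941%
Step 2: C_now = 72.62 * 98.941/100 = 71.851 Ah
Step 3: E_pack = V * C_now = 308.4 * 71.851 = 22159 Wh
Step 4: range = E_pack / consumption = 22159 / 217.7 = 101.8 km

101.8 km


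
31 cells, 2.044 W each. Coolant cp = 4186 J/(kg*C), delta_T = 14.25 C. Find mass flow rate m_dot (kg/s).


Q_total = 31 * 2.044 = 63.364 W
m_dot = Q_total / (cp * dT) = 63.364 / (4186 * 14.25) = 0.001062 kg/s

0.001062 kg/s


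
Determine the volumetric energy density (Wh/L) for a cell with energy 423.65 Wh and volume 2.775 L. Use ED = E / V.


ED = E / V = 423.65 / 2.775 = 152.7 Wh/L

152.7 Wh/L


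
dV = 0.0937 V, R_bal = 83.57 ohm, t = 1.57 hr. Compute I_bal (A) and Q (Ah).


First, Ohm's law: I_bal = 0.0937 V / 83.57 ohm = 0.0011212 A
Then Q = I * t = 0.0011212 A * 1.57 hr = 0.001760 Ah

I=0.0011212 A, Q=0.001760 Ah


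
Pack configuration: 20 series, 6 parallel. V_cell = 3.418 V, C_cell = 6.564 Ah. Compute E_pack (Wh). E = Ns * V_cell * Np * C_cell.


V_pack = 20 * 3.418 = 68.36 V
C_pack = 6 * 6.564 = 39.384 Ah
E = V_pack * C_pack = 68.36 * 39.384 = 2692 Wh

2692 Wh
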